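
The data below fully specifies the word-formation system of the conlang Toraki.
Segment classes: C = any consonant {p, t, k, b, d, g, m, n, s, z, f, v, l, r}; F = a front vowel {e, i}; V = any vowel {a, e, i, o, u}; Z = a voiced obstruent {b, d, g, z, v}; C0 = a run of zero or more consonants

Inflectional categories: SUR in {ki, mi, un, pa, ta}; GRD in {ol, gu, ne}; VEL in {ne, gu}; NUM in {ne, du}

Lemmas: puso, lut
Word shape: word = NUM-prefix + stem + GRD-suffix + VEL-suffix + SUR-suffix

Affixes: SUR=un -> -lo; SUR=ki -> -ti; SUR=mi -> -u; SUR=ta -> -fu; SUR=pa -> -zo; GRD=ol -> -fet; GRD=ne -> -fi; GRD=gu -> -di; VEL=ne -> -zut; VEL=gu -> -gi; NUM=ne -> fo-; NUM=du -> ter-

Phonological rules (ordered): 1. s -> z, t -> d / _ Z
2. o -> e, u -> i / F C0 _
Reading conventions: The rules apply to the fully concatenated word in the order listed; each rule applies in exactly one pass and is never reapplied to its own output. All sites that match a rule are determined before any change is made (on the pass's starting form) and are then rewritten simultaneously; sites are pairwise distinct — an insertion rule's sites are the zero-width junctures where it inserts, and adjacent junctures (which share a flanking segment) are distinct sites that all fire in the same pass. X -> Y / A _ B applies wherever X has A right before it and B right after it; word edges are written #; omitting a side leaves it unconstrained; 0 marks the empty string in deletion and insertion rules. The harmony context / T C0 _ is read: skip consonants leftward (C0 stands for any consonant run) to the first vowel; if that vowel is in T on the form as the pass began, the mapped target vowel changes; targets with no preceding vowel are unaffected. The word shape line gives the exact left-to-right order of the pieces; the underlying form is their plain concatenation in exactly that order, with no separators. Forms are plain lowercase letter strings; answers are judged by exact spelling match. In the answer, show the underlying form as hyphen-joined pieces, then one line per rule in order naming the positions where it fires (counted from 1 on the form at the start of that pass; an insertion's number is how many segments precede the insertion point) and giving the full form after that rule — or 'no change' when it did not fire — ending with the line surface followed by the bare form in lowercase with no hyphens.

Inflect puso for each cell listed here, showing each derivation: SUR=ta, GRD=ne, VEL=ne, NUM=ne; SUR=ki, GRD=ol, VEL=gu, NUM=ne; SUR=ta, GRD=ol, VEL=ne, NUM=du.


cell SUR=ta, GRD=ne, VEL=ne, NUM=ne:
underlying: fo-puso-fi-zut-fu
1. s -> z, t -> d / _ Z: no change
2. o -> e, u -> i / F C0 _: fires at position(s) 10: fopusofizitfu
surface: fopusofizitfu

cell SUR=ki, GRD=ol, VEL=gu, NUM=ne:
underlying: fo-puso-fet-gi-ti
1. s -> z, t -> d / _ Z: fires at position(s) 9: fopusofedgiti
2. o -> e, u -> i / F C0 _: no change
surface: fopusofedgiti

cell SUR=ta, GRD=ol, VEL=ne, NUM=du:
underlying: ter-puso-fet-zut-fu
1. s -> z, t -> d / _ Z: fires at position(s) 10: terpusofedzutfu
2. o -> e, u -> i / F C0 _: fires at position(s) 5, 12: terpisofedzitfu
surface: terpisofedzitfu


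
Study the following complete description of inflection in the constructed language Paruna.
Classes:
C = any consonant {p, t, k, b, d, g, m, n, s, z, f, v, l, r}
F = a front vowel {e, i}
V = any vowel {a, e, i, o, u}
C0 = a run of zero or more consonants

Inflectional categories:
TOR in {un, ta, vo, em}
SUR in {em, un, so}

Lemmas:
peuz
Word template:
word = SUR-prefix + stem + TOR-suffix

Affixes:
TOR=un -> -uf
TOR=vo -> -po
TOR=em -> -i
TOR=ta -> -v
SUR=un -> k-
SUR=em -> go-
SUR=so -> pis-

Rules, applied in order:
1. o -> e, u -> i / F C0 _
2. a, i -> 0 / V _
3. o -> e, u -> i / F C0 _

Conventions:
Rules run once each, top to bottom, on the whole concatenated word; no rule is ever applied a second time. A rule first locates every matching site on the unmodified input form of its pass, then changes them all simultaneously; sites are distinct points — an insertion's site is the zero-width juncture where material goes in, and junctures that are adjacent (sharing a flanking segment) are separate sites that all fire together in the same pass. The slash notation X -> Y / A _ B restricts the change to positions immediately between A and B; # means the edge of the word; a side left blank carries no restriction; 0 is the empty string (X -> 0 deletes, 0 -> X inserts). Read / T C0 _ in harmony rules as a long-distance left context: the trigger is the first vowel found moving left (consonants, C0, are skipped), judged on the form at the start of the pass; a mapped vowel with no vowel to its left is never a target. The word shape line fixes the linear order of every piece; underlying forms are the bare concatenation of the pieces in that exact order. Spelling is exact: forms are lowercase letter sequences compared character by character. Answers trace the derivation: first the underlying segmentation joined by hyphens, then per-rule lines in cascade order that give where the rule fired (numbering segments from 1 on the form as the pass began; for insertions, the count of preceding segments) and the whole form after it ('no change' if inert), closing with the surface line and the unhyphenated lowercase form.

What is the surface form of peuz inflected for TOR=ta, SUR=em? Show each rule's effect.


underlying: go-peuz-v
1. o -> e, u -> i / F C0 _: fires at position(s) 5: gopeizv
2. a, i -> 0 / V _: fires at position(s) 5: gopezv
3. o -> e, u -> i / F C0 _: no change
surface: gopezv


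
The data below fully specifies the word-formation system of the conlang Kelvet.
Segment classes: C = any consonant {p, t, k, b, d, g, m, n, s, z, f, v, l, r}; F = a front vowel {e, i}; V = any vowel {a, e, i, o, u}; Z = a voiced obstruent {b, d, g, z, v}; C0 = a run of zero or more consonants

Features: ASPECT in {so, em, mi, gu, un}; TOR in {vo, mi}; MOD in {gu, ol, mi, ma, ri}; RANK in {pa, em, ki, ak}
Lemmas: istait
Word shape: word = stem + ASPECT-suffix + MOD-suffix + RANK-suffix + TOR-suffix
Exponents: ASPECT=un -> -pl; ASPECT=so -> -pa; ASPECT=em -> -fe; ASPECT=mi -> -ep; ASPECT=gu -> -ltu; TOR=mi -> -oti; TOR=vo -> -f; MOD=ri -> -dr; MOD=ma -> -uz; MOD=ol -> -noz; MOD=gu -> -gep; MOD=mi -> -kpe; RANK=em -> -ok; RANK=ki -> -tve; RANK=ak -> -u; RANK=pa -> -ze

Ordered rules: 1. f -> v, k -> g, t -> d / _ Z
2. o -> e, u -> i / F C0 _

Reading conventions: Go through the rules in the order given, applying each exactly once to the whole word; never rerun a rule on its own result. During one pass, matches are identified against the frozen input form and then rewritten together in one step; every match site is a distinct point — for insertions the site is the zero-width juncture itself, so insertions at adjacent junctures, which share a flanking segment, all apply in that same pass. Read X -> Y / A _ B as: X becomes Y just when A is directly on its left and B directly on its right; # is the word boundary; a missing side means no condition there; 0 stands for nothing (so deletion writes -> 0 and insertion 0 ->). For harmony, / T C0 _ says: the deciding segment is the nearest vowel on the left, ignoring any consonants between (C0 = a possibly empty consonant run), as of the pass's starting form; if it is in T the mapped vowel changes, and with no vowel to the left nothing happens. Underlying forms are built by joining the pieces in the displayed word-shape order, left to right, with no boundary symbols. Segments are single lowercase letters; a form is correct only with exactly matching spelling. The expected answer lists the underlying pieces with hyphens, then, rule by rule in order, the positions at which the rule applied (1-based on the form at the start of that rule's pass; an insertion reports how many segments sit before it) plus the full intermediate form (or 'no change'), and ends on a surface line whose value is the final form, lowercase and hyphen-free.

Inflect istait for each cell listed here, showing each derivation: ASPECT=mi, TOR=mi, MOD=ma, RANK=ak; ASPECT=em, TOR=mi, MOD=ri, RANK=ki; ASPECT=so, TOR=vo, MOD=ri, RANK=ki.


cell ASPECT=mi, TOR=mi, MOD=ma, RANK=ak:
underlying: istait-ep-uz-u-oti
1. f -> v, k -> g, t -> d / _ Z: no change
2. o -> e, u -> i / F C0 _: fires at position(s) 9: istaitepizuoti
surface: istaitepizuoti

cell ASPECT=em, TOR=mi, MOD=ri, RANK=ki:
underlying: istait-fe-dr-tve-oti
1. f -> v, k -> g, t -> d / _ Z: fires at position(s) 11: istaitfedrdveoti
2. o -> e, u -> i / F C0 _: fires at position(s) 14: istaitfedrdveeti
surface: istaitfedrdveeti

cell ASPECT=so, TOR=vo, MOD=ri, RANK=ki:
underlying: istait-pa-dr-tve-f
1. f -> v, k -> g, t -> d / _ Z: fires at position(s) 11: istaitpadrdvef
2. o -> e, u -> i / F C0 _: no change
surface: istaitpadrdvef


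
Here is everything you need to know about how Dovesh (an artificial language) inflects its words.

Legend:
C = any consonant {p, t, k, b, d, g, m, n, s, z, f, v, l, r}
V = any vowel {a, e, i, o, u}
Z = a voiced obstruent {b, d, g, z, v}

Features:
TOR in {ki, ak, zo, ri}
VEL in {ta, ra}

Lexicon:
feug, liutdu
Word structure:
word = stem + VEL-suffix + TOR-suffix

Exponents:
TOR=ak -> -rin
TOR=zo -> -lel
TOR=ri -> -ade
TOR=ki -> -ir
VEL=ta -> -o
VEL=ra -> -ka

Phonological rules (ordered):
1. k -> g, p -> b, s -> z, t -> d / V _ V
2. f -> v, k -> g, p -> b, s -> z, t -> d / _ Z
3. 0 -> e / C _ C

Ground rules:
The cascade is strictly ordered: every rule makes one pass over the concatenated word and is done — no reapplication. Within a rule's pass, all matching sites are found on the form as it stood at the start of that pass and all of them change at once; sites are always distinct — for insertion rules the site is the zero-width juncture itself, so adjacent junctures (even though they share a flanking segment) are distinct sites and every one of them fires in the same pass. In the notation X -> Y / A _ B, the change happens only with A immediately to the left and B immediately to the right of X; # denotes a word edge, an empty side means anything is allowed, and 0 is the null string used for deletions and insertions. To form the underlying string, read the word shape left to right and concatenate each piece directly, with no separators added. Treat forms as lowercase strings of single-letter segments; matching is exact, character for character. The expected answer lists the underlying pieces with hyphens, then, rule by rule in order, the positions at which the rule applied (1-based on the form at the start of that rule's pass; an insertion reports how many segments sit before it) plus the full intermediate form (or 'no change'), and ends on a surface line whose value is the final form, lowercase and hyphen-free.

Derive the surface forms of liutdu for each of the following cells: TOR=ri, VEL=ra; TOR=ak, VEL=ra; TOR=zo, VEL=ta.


cell TOR=ri, VEL=ra:
underlying: liutdu-ka-ade
1. k -> g, p -> b, s -> z, t -> d / V _ V: fires at position(s) 7: liutdugaade
2. f -> v, k -> g, p -> b, s -> z, t -> d / _ Z: fires at position(s) 4: liuddugaade
3. 0 -> e / C _ C: inserts after position(s) 4: liudedugaade
surface: liudedugaade

cell TOR=ak, VEL=ra:
underlying: liutdu-ka-rin
1. k -> g, p -> b, s -> z, t -> d / V _ V: fires at position(s) 7: liutdugarin
2. f -> v, k -> g, p -> b, s -> z, t -> d / _ Z: fires at position(s) 4: liuddugarin
3. 0 -> e / C _ C: inserts after position(s) 4: liudedugarin
surface: liudedugarin

cell TOR=zo, VEL=ta:
underlying: liutdu-o-lel
1. k -> g, p -> b, s -> z, t -> d / V _ V: no change
2. f -> v, k -> g, p -> b, s -> z, t -> d / _ Z: fires at position(s) 4: liudduolel
3. 0 -> e / C _ C: inserts after position(s) 4: liudeduolel
surface: liudeduolel


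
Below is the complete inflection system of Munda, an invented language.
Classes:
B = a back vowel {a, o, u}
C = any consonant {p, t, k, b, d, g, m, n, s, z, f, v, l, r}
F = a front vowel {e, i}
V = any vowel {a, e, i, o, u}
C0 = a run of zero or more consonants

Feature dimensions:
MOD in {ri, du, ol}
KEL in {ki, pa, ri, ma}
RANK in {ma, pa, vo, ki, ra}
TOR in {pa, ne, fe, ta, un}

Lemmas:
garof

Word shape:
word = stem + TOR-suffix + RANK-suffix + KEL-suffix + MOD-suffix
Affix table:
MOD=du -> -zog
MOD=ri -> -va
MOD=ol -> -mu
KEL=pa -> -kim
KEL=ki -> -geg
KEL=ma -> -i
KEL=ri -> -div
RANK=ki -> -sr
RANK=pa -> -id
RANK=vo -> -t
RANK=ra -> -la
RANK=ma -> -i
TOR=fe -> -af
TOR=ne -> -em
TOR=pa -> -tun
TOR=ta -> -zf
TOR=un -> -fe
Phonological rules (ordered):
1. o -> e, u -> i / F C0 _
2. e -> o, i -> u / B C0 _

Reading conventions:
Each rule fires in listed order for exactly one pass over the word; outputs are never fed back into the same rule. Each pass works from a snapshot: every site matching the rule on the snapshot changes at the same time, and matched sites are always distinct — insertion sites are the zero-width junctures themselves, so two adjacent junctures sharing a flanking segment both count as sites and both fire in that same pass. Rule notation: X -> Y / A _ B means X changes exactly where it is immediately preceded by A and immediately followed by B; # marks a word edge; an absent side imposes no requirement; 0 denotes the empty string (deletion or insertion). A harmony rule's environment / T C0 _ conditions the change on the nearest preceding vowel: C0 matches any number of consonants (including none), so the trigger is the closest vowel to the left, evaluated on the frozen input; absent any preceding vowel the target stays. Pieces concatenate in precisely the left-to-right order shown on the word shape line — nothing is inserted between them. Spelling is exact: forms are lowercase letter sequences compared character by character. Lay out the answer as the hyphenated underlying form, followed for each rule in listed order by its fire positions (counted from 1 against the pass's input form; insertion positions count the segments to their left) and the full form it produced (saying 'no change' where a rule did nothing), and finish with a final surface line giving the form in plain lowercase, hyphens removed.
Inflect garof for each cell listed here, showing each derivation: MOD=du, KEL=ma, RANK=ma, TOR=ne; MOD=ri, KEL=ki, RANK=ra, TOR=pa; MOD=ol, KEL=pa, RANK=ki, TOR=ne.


cell MOD=du, KEL=ma, RANK=ma, TOR=ne:
underlying: garof-em-i-i-zog
1. o -> e, u -> i / F C0 _: fires at position(s) 11: garofemiizeg
2. e -> o, i -> u / B C0 _: fires at position(s) 6: garofomiizeg
surface: garofomiizeg

cell MOD=ri, KEL=ki, RANK=ra, TOR=pa:
underlying: garof-tun-la-geg-va
1. o -> e, u -> i / F C0 _: no change
2. e -> o, i -> u / B C0 _: fires at position(s) 12: garoftunlagogva
surface: garoftunlagogva

cell MOD=ol, KEL=pa, RANK=ki, TOR=ne:
underlying: garof-em-sr-kim-mu
1. o -> e, u -> i / F C0 _: fires at position(s) 14: garofemsrkimmi
2. e -> o, i -> u / B C0 _: fires at position(s) 6: garofomsrkimmi
surface: garofomsrkimmi


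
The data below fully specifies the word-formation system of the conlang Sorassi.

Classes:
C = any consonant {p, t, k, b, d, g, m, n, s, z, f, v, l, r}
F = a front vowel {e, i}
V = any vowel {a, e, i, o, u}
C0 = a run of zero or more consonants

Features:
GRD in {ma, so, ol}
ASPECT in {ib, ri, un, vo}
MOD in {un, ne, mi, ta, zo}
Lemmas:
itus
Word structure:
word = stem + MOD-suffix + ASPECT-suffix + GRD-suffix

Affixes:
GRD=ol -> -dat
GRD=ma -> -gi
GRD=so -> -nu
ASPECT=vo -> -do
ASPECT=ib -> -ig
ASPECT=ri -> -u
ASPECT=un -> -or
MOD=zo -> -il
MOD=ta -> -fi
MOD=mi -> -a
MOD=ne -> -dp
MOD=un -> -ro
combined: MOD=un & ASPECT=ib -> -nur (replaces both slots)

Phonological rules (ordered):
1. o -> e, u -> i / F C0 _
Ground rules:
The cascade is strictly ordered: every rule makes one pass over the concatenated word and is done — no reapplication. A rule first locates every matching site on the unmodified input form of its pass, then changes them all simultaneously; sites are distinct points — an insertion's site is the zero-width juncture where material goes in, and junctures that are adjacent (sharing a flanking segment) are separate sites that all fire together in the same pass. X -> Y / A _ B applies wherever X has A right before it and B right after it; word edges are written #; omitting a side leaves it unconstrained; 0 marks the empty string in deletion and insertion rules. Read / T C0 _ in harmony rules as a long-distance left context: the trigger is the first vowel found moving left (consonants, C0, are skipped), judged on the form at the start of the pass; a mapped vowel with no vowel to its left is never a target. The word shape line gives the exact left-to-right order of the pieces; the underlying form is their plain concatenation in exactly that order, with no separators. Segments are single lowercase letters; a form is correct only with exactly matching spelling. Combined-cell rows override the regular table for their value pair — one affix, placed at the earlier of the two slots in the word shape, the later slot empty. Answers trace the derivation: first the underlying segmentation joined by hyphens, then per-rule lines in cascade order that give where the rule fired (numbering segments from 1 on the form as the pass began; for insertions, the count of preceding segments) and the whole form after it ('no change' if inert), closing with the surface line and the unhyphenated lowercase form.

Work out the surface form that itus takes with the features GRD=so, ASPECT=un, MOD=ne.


underlying: itus-dp-or-nu
1. o -> e, u -> i / F C0 _: fires at position(s) 3: itisdpornu
surface: itisdpornu


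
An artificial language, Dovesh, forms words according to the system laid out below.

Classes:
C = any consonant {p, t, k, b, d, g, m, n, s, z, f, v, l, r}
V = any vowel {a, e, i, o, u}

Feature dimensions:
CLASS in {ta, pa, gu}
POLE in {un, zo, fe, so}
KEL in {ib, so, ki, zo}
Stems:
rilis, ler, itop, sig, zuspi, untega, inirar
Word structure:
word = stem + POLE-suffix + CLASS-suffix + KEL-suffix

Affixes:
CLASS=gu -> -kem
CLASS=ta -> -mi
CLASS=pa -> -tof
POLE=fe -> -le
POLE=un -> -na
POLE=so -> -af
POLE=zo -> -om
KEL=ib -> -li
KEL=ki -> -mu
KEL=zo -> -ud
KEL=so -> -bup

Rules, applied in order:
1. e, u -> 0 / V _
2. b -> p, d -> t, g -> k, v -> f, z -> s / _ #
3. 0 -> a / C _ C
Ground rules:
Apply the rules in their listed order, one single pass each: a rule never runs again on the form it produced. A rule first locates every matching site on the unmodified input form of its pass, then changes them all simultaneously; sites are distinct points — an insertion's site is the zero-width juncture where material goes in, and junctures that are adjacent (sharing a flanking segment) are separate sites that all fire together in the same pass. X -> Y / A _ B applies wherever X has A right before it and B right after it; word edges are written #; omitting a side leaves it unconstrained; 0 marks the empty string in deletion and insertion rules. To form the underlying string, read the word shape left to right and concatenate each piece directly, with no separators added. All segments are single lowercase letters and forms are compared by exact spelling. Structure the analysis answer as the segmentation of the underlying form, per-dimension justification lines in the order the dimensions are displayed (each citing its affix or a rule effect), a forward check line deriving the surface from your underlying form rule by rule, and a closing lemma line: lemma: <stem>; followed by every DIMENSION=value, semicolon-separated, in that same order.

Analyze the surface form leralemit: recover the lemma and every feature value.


underlying: ler-le-mi-ud
CLASS=ta - signalled by the affix -mi
POLE=fe - signalled by the affix -le
KEL=zo - signalled by the affix -ud
check: lerlemiud -> lerlemid -> lerlemit -> leralemit
lemma: ler; CLASS=ta; POLE=fe; KEL=zo


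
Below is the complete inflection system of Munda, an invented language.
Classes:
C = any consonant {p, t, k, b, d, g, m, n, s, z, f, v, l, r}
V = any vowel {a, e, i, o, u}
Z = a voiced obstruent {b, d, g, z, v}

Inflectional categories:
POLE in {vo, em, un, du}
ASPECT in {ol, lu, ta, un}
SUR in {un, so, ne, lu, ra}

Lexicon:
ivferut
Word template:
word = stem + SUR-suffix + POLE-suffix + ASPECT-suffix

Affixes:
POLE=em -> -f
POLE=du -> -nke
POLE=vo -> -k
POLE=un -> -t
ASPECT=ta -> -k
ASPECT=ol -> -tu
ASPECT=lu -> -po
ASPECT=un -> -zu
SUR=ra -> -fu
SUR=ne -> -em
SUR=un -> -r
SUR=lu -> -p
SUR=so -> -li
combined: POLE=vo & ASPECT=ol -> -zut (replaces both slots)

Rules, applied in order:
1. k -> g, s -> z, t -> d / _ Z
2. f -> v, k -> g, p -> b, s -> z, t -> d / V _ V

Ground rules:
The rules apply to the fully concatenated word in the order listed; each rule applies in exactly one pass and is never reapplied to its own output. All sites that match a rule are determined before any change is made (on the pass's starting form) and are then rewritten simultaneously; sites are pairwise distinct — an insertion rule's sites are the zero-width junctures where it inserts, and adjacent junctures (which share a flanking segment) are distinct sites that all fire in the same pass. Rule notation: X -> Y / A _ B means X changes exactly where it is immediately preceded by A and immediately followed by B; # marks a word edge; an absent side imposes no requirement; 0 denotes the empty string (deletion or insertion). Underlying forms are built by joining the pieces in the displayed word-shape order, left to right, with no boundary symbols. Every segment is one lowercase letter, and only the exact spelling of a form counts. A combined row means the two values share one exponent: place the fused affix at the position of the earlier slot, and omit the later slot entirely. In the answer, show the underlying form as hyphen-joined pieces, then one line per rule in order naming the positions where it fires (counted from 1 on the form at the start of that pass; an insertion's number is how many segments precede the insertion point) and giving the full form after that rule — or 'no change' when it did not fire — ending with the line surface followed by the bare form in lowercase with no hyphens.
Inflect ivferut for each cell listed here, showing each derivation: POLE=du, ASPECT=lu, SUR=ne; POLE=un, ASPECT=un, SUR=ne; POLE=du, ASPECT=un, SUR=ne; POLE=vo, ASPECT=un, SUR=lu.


cell POLE=du, ASPECT=lu, SUR=ne:
underlying: ivferut-em-nke-po
1. k -> g, s -> z, t -> d / _ Z: no change
2. f -> v, k -> g, p -> b, s -> z, t -> d / V _ V: fires at position(s) 7, 13: ivferudemnkebo
surface: ivferudemnkebo

cell POLE=un, ASPECT=un, SUR=ne:
underlying: ivferut-em-t-zu
1. k -> g, s -> z, t -> d / _ Z: fires at position(s) 10: ivferutemdzu
2. f -> v, k -> g, p -> b, s -> z, t -> d / V _ V: fires at position(s) 7: ivferudemdzu
surface: ivferudemdzu

cell POLE=du, ASPECT=un, SUR=ne:
underlying: ivferut-em-nke-zu
1. k -> g, s -> z, t -> d / _ Z: no change
2. f -> v, k -> g, p -> b, s -> z, t -> d / V _ V: fires at position(s) 7: ivferudemnkezu
surface: ivferudemnkezu

cell POLE=vo, ASPECT=un, SUR=lu:
underlying: ivferut-p-k-zu
1. k -> g, s -> z, t -> d / _ Z: fires at position(s) 9: ivferutpgzu
2. f -> v, k -> g, p -> b, s -> z, t -> d / V _ V: no change
surface: ivferutpgzu


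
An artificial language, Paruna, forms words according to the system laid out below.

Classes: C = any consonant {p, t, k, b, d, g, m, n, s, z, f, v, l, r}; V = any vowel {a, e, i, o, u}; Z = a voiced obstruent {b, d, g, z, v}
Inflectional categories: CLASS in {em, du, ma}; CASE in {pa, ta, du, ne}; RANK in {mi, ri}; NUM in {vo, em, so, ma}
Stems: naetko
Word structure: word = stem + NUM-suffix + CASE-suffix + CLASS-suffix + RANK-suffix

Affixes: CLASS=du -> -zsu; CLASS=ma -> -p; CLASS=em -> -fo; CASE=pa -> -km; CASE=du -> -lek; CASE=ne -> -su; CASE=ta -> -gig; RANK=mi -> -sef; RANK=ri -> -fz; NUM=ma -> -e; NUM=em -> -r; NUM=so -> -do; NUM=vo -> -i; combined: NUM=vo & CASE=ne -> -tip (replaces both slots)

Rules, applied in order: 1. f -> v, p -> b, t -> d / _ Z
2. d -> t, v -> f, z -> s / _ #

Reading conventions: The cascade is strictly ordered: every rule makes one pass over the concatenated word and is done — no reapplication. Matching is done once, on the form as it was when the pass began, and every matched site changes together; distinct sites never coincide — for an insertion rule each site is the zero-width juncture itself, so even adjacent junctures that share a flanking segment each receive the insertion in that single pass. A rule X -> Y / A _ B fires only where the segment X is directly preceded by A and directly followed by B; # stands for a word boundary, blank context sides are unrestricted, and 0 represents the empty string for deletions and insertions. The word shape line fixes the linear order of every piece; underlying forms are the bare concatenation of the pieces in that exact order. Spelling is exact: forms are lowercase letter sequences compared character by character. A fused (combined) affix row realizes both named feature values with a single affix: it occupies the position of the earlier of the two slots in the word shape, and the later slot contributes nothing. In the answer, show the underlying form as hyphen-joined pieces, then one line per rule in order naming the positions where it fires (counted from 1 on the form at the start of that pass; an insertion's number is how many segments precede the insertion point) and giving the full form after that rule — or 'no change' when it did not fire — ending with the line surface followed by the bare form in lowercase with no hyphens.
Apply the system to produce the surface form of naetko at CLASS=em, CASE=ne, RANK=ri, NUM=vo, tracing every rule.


underlying: naetko-tip-fo-fz
1. f -> v, p -> b, t -> d / _ Z: fires at position(s) 12: naetkotipfovz
2. d -> t, v -> f, z -> s / _ #: fires at position(s) 13: naetkotipfovs
surface: naetkotipfovs


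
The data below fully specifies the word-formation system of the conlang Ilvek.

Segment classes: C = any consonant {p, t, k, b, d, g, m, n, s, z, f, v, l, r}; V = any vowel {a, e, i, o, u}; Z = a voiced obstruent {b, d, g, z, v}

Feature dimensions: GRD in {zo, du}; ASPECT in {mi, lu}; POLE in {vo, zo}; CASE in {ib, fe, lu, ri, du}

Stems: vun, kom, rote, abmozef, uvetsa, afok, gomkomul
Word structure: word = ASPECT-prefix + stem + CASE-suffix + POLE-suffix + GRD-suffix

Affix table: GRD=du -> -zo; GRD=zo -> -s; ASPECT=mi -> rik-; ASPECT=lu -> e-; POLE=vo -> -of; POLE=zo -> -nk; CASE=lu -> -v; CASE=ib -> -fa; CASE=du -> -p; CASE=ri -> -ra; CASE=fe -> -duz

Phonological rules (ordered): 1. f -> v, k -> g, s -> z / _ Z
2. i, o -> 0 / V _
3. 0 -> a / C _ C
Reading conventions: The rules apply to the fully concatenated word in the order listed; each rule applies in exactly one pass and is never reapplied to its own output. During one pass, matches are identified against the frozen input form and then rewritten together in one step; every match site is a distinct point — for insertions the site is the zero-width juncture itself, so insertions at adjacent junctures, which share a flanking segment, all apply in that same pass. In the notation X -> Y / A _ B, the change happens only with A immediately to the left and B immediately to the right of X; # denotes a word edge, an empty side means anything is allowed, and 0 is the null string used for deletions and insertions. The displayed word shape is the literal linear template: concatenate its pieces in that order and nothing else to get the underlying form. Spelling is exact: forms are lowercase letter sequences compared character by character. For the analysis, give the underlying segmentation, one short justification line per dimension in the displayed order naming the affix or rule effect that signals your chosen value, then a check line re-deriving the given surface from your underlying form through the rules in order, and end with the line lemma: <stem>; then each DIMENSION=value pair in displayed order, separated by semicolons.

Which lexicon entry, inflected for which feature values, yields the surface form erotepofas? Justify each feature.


underlying: e-rote-p-of-s
GRD=zo - signalled by the affix -s
ASPECT=lu - signalled by the affix e-
POLE=vo - signalled by the affix -of
CASE=du - signalled by the affix -p
check: erotepofs -> erotepofs -> erotepofs -> erotepofas
lemma: rote; GRD=zo; ASPECT=lu; POLE=vo; CASE=du


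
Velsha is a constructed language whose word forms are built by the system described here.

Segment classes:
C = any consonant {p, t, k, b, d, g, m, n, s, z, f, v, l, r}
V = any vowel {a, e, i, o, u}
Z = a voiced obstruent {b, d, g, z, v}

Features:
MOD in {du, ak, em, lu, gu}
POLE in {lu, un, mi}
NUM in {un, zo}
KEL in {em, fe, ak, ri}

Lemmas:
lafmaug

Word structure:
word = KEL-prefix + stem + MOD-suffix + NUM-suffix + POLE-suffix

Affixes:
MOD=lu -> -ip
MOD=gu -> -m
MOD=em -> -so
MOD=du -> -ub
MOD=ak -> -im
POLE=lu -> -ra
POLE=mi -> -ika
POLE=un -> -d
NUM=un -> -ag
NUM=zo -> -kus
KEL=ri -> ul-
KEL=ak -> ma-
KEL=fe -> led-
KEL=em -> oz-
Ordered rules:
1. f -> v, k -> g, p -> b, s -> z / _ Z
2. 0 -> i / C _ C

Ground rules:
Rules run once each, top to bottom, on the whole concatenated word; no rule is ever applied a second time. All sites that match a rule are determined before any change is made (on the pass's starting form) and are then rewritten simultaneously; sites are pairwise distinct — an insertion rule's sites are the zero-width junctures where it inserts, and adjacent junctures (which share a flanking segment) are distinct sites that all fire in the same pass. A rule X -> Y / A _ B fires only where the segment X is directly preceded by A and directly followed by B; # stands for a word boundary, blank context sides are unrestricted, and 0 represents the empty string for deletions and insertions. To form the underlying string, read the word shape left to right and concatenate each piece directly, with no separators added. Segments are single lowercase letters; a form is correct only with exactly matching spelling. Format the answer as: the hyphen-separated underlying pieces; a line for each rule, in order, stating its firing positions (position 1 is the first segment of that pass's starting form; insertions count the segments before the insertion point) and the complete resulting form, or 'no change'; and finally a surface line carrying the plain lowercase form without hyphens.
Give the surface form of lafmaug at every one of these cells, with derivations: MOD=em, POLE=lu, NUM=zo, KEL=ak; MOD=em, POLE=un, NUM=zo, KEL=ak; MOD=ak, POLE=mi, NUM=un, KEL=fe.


cell MOD=em, POLE=lu, NUM=zo, KEL=ak:
underlying: ma-lafmaug-so-kus-ra
1. f -> v, k -> g, p -> b, s -> z / _ Z: no change
2. 0 -> i / C _ C: inserts after position(s) 5, 9, 14: malafimaugisokusira
surface: malafimaugisokusira

cell MOD=em, POLE=un, NUM=zo, KEL=ak:
underlying: ma-lafmaug-so-kus-d
1. f -> v, k -> g, p -> b, s -> z / _ Z: fires at position(s) 14: malafmaugsokuzd
2. 0 -> i / C _ C: inserts after position(s) 5, 9, 14: malafimaugisokuzid
surface: malafimaugisokuzid

cell MOD=ak, POLE=mi, NUM=un, KEL=fe:
underlying: led-lafmaug-im-ag-ika
1. f -> v, k -> g, p -> b, s -> z / _ Z: no change
2. 0 -> i / C _ C: inserts after position(s) 3, 6: ledilafimaugimagika
surface: ledilafimaugimagika


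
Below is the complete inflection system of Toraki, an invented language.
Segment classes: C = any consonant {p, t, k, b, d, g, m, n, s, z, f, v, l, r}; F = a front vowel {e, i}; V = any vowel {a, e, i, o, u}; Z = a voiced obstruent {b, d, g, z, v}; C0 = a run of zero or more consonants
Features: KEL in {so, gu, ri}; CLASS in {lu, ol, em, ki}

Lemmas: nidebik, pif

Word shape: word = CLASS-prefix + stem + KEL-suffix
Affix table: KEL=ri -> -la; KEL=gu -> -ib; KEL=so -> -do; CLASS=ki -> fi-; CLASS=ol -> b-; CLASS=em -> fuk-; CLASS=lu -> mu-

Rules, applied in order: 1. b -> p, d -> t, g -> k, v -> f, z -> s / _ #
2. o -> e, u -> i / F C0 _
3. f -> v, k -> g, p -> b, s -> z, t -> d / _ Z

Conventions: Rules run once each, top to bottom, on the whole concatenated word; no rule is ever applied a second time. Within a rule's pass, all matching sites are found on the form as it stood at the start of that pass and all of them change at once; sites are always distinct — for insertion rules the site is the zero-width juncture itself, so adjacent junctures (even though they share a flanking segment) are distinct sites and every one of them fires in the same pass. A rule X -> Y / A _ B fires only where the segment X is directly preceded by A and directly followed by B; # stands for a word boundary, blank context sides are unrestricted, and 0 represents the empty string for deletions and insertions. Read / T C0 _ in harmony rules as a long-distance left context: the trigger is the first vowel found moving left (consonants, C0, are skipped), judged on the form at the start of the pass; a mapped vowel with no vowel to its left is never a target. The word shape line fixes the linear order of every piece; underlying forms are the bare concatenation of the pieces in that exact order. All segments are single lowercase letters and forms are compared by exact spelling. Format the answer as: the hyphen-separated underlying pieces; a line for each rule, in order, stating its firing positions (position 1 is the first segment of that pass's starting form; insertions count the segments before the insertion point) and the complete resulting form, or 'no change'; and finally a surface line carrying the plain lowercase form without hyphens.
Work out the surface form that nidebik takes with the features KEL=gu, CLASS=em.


underlying: fuk-nidebik-ib
1. b -> p, d -> t, g -> k, v -> f, z -> s / _ #: fires at position(s) 12: fuknidebikip
2. o -> e, u -> i / F C0 _: no change
3. f -> v, k -> g, p -> b, s -> z, t -> d / _ Z: no change
surface: fuknidebikip


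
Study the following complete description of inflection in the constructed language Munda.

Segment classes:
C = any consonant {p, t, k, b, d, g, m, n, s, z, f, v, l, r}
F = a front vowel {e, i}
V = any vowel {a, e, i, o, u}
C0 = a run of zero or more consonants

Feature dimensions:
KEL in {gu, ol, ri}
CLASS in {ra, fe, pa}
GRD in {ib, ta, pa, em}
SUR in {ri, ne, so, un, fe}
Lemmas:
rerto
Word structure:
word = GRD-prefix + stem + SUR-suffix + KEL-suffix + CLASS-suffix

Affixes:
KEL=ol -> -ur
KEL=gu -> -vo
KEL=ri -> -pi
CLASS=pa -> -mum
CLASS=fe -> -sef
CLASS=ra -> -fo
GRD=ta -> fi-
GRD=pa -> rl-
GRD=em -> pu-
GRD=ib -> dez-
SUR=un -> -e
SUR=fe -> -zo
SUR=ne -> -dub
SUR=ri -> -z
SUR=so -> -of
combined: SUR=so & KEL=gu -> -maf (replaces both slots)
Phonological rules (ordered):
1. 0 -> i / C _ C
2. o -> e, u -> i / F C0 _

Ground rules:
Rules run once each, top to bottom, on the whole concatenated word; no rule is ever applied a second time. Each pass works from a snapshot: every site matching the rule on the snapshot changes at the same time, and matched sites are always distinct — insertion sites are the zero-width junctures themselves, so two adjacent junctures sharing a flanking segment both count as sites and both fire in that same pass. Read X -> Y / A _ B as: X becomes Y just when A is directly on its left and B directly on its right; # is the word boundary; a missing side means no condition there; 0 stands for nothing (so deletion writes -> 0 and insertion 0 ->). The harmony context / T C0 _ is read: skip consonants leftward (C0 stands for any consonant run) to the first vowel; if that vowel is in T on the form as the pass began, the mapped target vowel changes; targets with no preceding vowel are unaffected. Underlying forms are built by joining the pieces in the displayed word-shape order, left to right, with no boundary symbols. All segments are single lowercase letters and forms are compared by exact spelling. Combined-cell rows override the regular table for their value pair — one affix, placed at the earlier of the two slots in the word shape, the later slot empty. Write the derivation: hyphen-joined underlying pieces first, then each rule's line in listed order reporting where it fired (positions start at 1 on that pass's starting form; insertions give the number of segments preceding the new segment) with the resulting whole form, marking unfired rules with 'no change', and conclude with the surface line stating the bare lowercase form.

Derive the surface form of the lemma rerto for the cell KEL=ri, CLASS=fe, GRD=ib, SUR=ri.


underlying: dez-rerto-z-pi-sef
1. 0 -> i / C _ C: inserts after position(s) 3, 6, 9: dezireritozipisef
2. o -> e, u -> i / F C0 _: fires at position(s) 10: dezireritezipisef
surface: dezireritezipisef


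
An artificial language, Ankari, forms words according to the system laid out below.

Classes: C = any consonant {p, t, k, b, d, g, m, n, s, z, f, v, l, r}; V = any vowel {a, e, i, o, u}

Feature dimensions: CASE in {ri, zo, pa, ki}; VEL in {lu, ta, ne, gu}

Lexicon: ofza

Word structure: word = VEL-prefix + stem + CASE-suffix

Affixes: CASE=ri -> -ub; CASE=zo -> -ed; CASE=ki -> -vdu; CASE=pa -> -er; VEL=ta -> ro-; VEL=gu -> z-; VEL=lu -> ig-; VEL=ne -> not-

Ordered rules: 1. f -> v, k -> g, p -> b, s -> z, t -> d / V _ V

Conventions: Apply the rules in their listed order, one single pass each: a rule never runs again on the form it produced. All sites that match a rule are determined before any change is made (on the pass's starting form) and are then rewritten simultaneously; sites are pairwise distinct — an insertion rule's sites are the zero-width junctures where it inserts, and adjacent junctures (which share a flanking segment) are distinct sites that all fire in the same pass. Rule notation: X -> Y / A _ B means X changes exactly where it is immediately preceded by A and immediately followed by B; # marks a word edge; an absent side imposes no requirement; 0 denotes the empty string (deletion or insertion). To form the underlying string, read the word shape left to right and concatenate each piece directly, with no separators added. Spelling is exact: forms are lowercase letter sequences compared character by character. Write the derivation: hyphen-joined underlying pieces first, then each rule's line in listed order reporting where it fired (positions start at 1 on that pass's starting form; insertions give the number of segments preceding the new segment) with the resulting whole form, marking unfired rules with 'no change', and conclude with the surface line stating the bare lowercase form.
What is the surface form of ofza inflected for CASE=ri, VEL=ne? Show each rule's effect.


underlying: not-ofza-ub
1. f -> v, k -> g, p -> b, s -> z, t -> d / V _ V: fires at position(s) 3: nodofzaub
surface: nodofzaub


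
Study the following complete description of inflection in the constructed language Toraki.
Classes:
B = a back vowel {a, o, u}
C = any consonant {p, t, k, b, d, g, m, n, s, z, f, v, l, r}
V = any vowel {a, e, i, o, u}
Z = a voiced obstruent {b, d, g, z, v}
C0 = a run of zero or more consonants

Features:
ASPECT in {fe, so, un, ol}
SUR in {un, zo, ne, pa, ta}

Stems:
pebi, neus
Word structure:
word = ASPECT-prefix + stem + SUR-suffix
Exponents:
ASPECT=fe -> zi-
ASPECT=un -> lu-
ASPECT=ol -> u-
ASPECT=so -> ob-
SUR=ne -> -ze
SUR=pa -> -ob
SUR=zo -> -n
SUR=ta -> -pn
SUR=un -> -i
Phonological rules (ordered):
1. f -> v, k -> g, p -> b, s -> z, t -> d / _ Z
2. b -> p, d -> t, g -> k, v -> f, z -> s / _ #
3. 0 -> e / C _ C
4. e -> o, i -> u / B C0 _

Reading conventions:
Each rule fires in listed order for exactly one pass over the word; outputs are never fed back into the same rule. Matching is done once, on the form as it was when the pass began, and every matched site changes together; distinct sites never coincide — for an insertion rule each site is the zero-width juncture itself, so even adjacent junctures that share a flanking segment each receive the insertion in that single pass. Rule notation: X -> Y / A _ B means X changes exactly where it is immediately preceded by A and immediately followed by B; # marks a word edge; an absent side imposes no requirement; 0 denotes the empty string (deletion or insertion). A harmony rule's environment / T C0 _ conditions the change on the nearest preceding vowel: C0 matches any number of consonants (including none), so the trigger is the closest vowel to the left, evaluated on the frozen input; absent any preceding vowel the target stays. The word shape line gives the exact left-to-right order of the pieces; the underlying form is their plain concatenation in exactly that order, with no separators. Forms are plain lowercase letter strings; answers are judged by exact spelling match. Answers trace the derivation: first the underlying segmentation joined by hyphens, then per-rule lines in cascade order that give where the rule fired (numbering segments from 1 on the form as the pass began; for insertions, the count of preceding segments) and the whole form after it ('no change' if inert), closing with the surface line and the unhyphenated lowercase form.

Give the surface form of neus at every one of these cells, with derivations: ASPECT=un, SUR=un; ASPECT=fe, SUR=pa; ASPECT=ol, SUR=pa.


cell ASPECT=un, SUR=un:
underlying: lu-neus-i
1. f -> v, k -> g, p -> b, s -> z, t -> d / _ Z: no change
2. b -> p, d -> t, g -> k, v -> f, z -> s / _ #: no change
3. 0 -> e / C _ C: no change
4. e -> o, i -> u / B C0 _: fires at position(s) 4, 7: lunousu
surface: lunousu

cell ASPECT=fe, SUR=pa:
underlying: zi-neus-ob
1. f -> v, k -> g, p -> b, s -> z, t -> d / _ Z: no change
2. b -> p, d -> t, g -> k, v -> f, z -> s / _ #: fires at position(s) 8: zineusop
3. 0 -> e / C _ C: no change
4. e -> o, i -> u / B C0 _: no change
surface: zineusop

cell ASPECT=ol, SUR=pa:
underlying: u-neus-ob
1. f -> v, k -> g, p -> b, s -> z, t -> d / _ Z: no change
2. b -> p, d -> t, g -> k, v -> f, z -> s / _ #: fires at position(s) 7: uneusop
3. 0 -> e / C _ C: no change
4. e -> o, i -> u / B C0 _: fires at position(s) 3: unousop
surface: unousop
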